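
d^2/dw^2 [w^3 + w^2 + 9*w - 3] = 6*w + 2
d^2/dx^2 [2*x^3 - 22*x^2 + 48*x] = 12*x - 44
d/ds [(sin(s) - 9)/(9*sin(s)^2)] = (18 - sin(s))*cos(s)/(9*sin(s)^3)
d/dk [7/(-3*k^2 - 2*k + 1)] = 14*(3*k + 1)/(3*k^2 + 2*k - 1)^2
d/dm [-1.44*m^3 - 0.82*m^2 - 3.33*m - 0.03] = -4.32*m^2 - 1.64*m - 3.33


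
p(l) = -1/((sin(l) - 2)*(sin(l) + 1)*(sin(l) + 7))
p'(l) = cos(l)/((sin(l) - 2)*(sin(l) + 1)*(sin(l) + 7)^2) + cos(l)/((sin(l) - 2)*(sin(l) + 1)^2*(sin(l) + 7)) + cos(l)/((sin(l) - 2)^2*(sin(l) + 1)*(sin(l) + 7)) = 3*(sin(l)^2 + 4*sin(l) - 3)*cos(l)/((sin(l) - 2)^2*(sin(l) + 1)^2*(sin(l) + 7)^2)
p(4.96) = 1.83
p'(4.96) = -14.64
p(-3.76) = 0.06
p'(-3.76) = 0.00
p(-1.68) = 9.34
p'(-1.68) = 170.64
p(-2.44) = 0.17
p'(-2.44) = 0.33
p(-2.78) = 0.10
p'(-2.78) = 0.12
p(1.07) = 0.06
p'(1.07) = 0.01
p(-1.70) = 6.67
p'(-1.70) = 103.03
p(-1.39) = 3.42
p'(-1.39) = -37.60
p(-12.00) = 0.06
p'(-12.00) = 0.00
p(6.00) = 0.09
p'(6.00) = -0.10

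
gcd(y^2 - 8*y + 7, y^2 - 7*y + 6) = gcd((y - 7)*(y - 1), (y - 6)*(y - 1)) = y - 1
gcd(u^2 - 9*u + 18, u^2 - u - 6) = u - 3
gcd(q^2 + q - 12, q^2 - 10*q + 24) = 1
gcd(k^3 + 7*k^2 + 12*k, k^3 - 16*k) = k^2 + 4*k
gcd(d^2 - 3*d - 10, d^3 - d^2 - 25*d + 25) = d - 5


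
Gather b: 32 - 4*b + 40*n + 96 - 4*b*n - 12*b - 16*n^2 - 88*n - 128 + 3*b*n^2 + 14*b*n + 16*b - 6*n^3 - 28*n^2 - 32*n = b*(3*n^2 + 10*n) - 6*n^3 - 44*n^2 - 80*n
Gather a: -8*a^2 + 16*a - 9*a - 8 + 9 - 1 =-8*a^2 + 7*a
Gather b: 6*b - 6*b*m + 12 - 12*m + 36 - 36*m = b*(6 - 6*m) - 48*m + 48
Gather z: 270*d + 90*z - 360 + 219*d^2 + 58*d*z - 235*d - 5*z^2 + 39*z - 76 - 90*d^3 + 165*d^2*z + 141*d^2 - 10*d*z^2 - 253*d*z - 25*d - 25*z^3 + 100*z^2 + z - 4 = -90*d^3 + 360*d^2 + 10*d - 25*z^3 + z^2*(95 - 10*d) + z*(165*d^2 - 195*d + 130) - 440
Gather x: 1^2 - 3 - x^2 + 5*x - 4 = -x^2 + 5*x - 6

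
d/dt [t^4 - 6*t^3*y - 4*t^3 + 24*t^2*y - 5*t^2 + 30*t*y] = 4*t^3 - 18*t^2*y - 12*t^2 + 48*t*y - 10*t + 30*y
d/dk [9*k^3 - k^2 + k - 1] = 27*k^2 - 2*k + 1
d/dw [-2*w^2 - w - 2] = -4*w - 1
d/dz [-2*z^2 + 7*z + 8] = 7 - 4*z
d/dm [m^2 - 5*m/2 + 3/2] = 2*m - 5/2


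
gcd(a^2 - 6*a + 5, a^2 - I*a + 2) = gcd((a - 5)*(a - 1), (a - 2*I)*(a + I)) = 1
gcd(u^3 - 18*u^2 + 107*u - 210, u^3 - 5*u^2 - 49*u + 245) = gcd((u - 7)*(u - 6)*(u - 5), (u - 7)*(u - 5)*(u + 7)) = u^2 - 12*u + 35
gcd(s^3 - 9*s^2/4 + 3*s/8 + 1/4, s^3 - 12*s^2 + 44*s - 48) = s - 2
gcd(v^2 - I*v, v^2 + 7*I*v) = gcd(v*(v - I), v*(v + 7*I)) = v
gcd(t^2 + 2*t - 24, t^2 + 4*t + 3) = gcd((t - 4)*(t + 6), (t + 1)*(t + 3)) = 1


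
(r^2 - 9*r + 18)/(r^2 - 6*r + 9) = (r - 6)/(r - 3)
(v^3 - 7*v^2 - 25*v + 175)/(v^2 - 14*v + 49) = (v^2 - 25)/(v - 7)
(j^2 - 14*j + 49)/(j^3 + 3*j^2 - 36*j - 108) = (j^2 - 14*j + 49)/(j^3 + 3*j^2 - 36*j - 108)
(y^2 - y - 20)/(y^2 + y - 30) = (y + 4)/(y + 6)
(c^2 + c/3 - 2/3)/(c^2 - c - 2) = (c - 2/3)/(c - 2)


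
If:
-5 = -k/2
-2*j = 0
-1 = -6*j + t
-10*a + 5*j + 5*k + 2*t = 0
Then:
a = 24/5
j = 0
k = 10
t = -1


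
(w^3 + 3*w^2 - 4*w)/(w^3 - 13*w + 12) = w/(w - 3)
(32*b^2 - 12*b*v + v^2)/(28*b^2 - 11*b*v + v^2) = (-8*b + v)/(-7*b + v)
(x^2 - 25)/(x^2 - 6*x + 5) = (x + 5)/(x - 1)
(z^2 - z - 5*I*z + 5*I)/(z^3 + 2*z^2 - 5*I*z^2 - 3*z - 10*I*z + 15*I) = 1/(z + 3)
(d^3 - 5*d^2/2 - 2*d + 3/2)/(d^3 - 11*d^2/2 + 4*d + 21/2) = (2*d - 1)/(2*d - 7)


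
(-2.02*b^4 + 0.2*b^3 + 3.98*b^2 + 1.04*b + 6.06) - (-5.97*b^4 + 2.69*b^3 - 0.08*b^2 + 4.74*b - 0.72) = 3.95*b^4 - 2.49*b^3 + 4.06*b^2 - 3.7*b + 6.78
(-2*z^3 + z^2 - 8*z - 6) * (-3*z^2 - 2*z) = 6*z^5 + z^4 + 22*z^3 + 34*z^2 + 12*z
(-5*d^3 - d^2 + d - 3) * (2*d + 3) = -10*d^4 - 17*d^3 - d^2 - 3*d - 9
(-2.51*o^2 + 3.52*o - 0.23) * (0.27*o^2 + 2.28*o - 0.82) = -0.6777*o^4 - 4.7724*o^3 + 10.0217*o^2 - 3.4108*o + 0.1886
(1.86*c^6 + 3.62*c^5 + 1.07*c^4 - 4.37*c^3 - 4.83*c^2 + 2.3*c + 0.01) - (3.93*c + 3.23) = 1.86*c^6 + 3.62*c^5 + 1.07*c^4 - 4.37*c^3 - 4.83*c^2 - 1.63*c - 3.22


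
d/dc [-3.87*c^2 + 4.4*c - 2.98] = 4.4 - 7.74*c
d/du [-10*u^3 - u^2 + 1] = 2*u*(-15*u - 1)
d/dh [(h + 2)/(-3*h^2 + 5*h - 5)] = (-3*h^2 + 5*h + (h + 2)*(6*h - 5) - 5)/(3*h^2 - 5*h + 5)^2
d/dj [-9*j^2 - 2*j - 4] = -18*j - 2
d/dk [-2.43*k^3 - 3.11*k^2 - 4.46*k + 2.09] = -7.29*k^2 - 6.22*k - 4.46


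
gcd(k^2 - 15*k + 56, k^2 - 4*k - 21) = k - 7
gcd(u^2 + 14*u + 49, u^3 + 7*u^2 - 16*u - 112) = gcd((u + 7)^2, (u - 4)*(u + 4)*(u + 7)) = u + 7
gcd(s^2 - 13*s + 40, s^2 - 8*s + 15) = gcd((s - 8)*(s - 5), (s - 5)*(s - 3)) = s - 5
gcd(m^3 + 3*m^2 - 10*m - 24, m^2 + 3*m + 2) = m + 2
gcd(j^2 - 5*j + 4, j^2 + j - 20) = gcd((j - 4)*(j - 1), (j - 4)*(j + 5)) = j - 4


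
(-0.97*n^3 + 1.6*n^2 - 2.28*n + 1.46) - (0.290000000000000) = -0.97*n^3 + 1.6*n^2 - 2.28*n + 1.17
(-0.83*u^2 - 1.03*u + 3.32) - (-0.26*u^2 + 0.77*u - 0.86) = -0.57*u^2 - 1.8*u + 4.18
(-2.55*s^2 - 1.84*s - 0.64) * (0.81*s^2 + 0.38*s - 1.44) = -2.0655*s^4 - 2.4594*s^3 + 2.4544*s^2 + 2.4064*s + 0.9216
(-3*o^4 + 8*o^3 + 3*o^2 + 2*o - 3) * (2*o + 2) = -6*o^5 + 10*o^4 + 22*o^3 + 10*o^2 - 2*o - 6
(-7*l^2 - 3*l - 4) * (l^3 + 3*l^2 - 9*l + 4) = -7*l^5 - 24*l^4 + 50*l^3 - 13*l^2 + 24*l - 16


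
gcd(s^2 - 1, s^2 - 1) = s^2 - 1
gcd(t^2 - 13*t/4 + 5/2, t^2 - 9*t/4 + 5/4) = t - 5/4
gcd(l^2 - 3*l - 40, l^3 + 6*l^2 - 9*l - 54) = 1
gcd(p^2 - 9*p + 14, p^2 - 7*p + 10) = p - 2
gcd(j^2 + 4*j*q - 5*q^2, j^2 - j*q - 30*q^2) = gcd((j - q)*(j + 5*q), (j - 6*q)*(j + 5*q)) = j + 5*q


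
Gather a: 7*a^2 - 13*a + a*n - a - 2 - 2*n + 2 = 7*a^2 + a*(n - 14) - 2*n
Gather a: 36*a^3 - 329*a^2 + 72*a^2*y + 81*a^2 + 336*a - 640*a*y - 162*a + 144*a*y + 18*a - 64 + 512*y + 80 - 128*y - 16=36*a^3 + a^2*(72*y - 248) + a*(192 - 496*y) + 384*y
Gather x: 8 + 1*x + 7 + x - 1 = 2*x + 14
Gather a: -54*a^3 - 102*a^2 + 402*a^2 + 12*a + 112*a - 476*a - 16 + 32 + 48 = -54*a^3 + 300*a^2 - 352*a + 64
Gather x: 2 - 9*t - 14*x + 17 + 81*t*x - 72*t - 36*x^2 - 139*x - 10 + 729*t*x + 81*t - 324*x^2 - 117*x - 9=-360*x^2 + x*(810*t - 270)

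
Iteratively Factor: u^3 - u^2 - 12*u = (u + 3)*(u^2 - 4*u) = (u - 4)*(u + 3)*(u)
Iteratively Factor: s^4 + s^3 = (s)*(s^3 + s^2) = s^2*(s^2 + s) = s^2*(s + 1)*(s)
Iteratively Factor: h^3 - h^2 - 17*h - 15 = (h + 3)*(h^2 - 4*h - 5) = (h + 1)*(h + 3)*(h - 5)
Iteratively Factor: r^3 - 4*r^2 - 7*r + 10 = (r - 5)*(r^2 + r - 2) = (r - 5)*(r + 2)*(r - 1)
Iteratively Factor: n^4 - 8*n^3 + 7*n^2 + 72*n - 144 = (n - 4)*(n^3 - 4*n^2 - 9*n + 36) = (n - 4)*(n - 3)*(n^2 - n - 12) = (n - 4)^2*(n - 3)*(n + 3)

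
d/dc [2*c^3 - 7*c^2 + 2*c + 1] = 6*c^2 - 14*c + 2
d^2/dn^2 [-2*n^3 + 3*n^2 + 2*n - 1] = 6 - 12*n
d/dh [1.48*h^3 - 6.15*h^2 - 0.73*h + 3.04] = 4.44*h^2 - 12.3*h - 0.73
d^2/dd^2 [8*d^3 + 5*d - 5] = 48*d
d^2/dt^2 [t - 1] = 0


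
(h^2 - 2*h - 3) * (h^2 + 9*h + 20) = h^4 + 7*h^3 - h^2 - 67*h - 60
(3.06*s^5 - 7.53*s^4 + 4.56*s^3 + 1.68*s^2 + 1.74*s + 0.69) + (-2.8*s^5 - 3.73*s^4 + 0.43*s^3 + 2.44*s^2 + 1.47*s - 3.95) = 0.26*s^5 - 11.26*s^4 + 4.99*s^3 + 4.12*s^2 + 3.21*s - 3.26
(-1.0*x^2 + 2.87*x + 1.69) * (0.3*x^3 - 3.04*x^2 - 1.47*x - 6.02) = -0.3*x^5 + 3.901*x^4 - 6.7478*x^3 - 3.3365*x^2 - 19.7617*x - 10.1738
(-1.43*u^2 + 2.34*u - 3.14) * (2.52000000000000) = -3.6036*u^2 + 5.8968*u - 7.9128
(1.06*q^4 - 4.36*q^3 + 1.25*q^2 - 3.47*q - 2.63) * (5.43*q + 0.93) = 5.7558*q^5 - 22.689*q^4 + 2.7327*q^3 - 17.6796*q^2 - 17.508*q - 2.4459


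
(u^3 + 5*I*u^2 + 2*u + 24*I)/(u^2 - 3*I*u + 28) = (u^2 + I*u + 6)/(u - 7*I)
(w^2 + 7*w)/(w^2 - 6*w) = (w + 7)/(w - 6)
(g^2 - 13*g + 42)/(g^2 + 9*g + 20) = (g^2 - 13*g + 42)/(g^2 + 9*g + 20)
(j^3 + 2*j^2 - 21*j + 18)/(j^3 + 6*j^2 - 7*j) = (j^2 + 3*j - 18)/(j*(j + 7))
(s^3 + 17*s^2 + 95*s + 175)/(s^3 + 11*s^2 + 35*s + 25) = (s + 7)/(s + 1)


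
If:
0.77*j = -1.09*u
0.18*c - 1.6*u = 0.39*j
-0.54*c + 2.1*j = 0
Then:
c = 0.00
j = 0.00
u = 0.00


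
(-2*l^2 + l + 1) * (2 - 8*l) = 16*l^3 - 12*l^2 - 6*l + 2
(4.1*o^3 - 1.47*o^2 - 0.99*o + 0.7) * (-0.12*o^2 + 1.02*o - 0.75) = -0.492*o^5 + 4.3584*o^4 - 4.4556*o^3 + 0.00870000000000001*o^2 + 1.4565*o - 0.525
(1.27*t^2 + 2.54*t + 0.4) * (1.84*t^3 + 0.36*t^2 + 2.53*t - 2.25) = 2.3368*t^5 + 5.1308*t^4 + 4.8635*t^3 + 3.7127*t^2 - 4.703*t - 0.9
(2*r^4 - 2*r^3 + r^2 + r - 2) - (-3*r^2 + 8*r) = 2*r^4 - 2*r^3 + 4*r^2 - 7*r - 2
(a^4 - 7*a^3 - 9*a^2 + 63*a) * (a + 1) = a^5 - 6*a^4 - 16*a^3 + 54*a^2 + 63*a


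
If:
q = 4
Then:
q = 4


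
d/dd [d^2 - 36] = 2*d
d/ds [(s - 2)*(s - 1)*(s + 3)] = 3*s^2 - 7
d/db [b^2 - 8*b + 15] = 2*b - 8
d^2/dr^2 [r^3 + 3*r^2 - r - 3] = 6*r + 6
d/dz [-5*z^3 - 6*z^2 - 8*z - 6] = -15*z^2 - 12*z - 8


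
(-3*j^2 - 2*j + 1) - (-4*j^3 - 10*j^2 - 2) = 4*j^3 + 7*j^2 - 2*j + 3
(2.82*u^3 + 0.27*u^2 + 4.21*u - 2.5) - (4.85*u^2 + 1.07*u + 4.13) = 2.82*u^3 - 4.58*u^2 + 3.14*u - 6.63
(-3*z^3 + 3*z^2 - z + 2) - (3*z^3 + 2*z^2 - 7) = -6*z^3 + z^2 - z + 9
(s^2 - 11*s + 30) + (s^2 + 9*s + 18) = 2*s^2 - 2*s + 48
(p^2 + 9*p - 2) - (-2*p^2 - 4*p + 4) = 3*p^2 + 13*p - 6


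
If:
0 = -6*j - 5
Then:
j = -5/6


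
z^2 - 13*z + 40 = (z - 8)*(z - 5)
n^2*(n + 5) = n^3 + 5*n^2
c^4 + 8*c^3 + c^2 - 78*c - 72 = (c - 3)*(c + 1)*(c + 4)*(c + 6)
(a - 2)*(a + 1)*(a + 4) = a^3 + 3*a^2 - 6*a - 8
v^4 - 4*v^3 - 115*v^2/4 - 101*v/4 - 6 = (v - 8)*(v + 1/2)^2*(v + 3)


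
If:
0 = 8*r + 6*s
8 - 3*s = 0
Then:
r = -2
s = 8/3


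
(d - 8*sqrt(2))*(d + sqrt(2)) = d^2 - 7*sqrt(2)*d - 16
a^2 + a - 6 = (a - 2)*(a + 3)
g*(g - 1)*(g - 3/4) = g^3 - 7*g^2/4 + 3*g/4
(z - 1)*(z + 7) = z^2 + 6*z - 7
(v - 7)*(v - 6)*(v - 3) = v^3 - 16*v^2 + 81*v - 126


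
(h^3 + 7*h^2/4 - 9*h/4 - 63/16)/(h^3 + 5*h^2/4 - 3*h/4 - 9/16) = (8*h^2 + 2*h - 21)/(8*h^2 - 2*h - 3)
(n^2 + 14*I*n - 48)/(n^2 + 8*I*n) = (n + 6*I)/n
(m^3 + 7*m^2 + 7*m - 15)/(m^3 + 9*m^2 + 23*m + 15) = (m - 1)/(m + 1)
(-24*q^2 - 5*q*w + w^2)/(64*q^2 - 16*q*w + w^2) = (-3*q - w)/(8*q - w)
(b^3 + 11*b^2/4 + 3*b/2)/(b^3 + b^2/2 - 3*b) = (4*b + 3)/(2*(2*b - 3))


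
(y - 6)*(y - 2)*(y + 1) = y^3 - 7*y^2 + 4*y + 12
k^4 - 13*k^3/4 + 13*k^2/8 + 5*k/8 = k*(k - 5/2)*(k - 1)*(k + 1/4)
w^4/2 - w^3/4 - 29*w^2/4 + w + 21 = (w/2 + 1)*(w - 7/2)*(w - 2)*(w + 3)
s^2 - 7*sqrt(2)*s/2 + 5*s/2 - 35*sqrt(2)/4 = (s + 5/2)*(s - 7*sqrt(2)/2)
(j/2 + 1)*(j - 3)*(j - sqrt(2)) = j^3/2 - sqrt(2)*j^2/2 - j^2/2 - 3*j + sqrt(2)*j/2 + 3*sqrt(2)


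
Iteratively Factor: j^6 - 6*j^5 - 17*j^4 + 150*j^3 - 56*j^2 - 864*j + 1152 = (j - 2)*(j^5 - 4*j^4 - 25*j^3 + 100*j^2 + 144*j - 576) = (j - 2)*(j + 3)*(j^4 - 7*j^3 - 4*j^2 + 112*j - 192) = (j - 4)*(j - 2)*(j + 3)*(j^3 - 3*j^2 - 16*j + 48) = (j - 4)*(j - 3)*(j - 2)*(j + 3)*(j^2 - 16) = (j - 4)*(j - 3)*(j - 2)*(j + 3)*(j + 4)*(j - 4)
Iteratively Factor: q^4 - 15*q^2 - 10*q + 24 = (q - 1)*(q^3 + q^2 - 14*q - 24) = (q - 4)*(q - 1)*(q^2 + 5*q + 6) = (q - 4)*(q - 1)*(q + 2)*(q + 3)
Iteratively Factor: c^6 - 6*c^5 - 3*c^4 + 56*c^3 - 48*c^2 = (c + 3)*(c^5 - 9*c^4 + 24*c^3 - 16*c^2) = (c - 1)*(c + 3)*(c^4 - 8*c^3 + 16*c^2) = (c - 4)*(c - 1)*(c + 3)*(c^3 - 4*c^2) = (c - 4)^2*(c - 1)*(c + 3)*(c^2) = c*(c - 4)^2*(c - 1)*(c + 3)*(c)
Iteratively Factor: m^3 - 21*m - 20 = (m + 1)*(m^2 - m - 20) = (m + 1)*(m + 4)*(m - 5)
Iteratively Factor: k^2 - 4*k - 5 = (k + 1)*(k - 5)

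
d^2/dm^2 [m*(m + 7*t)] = 2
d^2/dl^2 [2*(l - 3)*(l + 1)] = 4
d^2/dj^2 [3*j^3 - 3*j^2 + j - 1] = 18*j - 6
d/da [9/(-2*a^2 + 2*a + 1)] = 18*(2*a - 1)/(-2*a^2 + 2*a + 1)^2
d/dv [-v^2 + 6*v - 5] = 6 - 2*v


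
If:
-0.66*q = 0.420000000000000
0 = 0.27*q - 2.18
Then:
No Solution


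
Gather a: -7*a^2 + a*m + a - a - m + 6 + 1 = -7*a^2 + a*m - m + 7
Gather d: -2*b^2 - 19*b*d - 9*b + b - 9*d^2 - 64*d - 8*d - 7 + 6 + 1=-2*b^2 - 8*b - 9*d^2 + d*(-19*b - 72)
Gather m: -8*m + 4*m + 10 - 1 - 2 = 7 - 4*m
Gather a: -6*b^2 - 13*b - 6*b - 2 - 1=-6*b^2 - 19*b - 3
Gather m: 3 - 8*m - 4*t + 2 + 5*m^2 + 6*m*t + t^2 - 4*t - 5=5*m^2 + m*(6*t - 8) + t^2 - 8*t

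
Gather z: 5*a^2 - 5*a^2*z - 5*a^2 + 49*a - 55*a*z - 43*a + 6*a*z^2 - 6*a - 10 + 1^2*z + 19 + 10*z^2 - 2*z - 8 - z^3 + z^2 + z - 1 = -z^3 + z^2*(6*a + 11) + z*(-5*a^2 - 55*a)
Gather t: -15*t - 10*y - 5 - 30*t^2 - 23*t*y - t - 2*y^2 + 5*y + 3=-30*t^2 + t*(-23*y - 16) - 2*y^2 - 5*y - 2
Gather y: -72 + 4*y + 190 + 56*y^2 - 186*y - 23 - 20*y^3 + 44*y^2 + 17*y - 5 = -20*y^3 + 100*y^2 - 165*y + 90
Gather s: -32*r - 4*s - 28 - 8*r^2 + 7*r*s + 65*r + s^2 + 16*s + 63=-8*r^2 + 33*r + s^2 + s*(7*r + 12) + 35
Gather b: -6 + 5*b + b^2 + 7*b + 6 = b^2 + 12*b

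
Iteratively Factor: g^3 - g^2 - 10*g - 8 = (g + 1)*(g^2 - 2*g - 8) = (g - 4)*(g + 1)*(g + 2)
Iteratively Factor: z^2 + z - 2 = (z - 1)*(z + 2)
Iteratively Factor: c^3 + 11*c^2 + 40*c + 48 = (c + 3)*(c^2 + 8*c + 16) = (c + 3)*(c + 4)*(c + 4)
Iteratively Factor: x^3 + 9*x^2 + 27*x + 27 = (x + 3)*(x^2 + 6*x + 9) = (x + 3)^2*(x + 3)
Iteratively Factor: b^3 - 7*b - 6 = (b + 2)*(b^2 - 2*b - 3) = (b - 3)*(b + 2)*(b + 1)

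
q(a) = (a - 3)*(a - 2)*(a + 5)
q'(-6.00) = 89.00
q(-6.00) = -72.00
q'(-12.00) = 413.00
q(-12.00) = -1470.00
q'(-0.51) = -18.22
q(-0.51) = 39.56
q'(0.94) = -16.35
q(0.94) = 12.97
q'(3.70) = 22.07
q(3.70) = 10.35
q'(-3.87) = 25.93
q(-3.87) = 45.57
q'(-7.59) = 153.82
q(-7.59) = -263.04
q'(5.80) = 81.92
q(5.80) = 114.91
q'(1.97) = -7.36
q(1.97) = 0.22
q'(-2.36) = -2.29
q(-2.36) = 61.70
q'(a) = (a - 3)*(a - 2) + (a - 3)*(a + 5) + (a - 2)*(a + 5)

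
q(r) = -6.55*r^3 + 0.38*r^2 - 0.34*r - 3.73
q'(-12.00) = -2839.06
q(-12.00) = 11373.47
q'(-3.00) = -179.47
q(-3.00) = 177.56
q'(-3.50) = -243.71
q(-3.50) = 282.95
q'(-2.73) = -148.86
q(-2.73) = 133.30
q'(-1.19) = -29.07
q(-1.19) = 8.25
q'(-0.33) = -2.73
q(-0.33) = -3.34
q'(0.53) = -5.46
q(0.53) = -4.78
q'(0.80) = -12.31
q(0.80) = -7.11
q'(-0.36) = -3.16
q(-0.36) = -3.25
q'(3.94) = -302.38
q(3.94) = -399.79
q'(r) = -19.65*r^2 + 0.76*r - 0.34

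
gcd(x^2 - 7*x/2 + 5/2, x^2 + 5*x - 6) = x - 1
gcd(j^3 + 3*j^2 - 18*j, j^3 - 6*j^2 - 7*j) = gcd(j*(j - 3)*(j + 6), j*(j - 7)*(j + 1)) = j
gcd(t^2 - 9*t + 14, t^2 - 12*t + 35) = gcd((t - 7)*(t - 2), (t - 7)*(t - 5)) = t - 7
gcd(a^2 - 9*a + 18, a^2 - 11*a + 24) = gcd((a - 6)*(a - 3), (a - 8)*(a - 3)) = a - 3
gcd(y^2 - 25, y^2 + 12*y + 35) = y + 5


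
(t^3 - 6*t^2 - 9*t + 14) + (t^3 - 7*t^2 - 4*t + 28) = 2*t^3 - 13*t^2 - 13*t + 42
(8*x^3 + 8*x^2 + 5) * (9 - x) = -8*x^4 + 64*x^3 + 72*x^2 - 5*x + 45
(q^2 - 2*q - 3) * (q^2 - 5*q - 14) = q^4 - 7*q^3 - 7*q^2 + 43*q + 42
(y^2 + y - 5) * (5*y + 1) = 5*y^3 + 6*y^2 - 24*y - 5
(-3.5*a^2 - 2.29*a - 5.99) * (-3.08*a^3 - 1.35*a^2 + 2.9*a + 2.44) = 10.78*a^5 + 11.7782*a^4 + 11.3907*a^3 - 7.0945*a^2 - 22.9586*a - 14.6156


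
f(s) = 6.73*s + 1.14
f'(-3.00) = 6.73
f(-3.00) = -19.05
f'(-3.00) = 6.73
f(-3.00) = -19.05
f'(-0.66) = 6.73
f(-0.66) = -3.30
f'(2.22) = 6.73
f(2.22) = 16.08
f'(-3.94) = 6.73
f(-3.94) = -25.38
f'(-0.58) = 6.73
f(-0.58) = -2.76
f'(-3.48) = 6.73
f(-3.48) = -22.28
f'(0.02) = 6.73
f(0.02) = 1.27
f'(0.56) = 6.73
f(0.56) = 4.91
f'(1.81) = 6.73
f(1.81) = 13.32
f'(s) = 6.73000000000000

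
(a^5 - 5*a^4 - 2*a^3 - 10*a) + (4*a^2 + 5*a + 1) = a^5 - 5*a^4 - 2*a^3 + 4*a^2 - 5*a + 1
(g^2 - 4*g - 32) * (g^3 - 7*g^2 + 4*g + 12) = g^5 - 11*g^4 + 220*g^2 - 176*g - 384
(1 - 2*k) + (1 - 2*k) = 2 - 4*k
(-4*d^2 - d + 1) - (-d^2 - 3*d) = -3*d^2 + 2*d + 1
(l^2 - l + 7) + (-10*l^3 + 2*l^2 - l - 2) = -10*l^3 + 3*l^2 - 2*l + 5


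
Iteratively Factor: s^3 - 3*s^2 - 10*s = (s + 2)*(s^2 - 5*s) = s*(s + 2)*(s - 5)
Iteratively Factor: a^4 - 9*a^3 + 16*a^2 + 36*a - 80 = (a - 2)*(a^3 - 7*a^2 + 2*a + 40) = (a - 2)*(a + 2)*(a^2 - 9*a + 20) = (a - 5)*(a - 2)*(a + 2)*(a - 4)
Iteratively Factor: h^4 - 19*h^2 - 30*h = (h - 5)*(h^3 + 5*h^2 + 6*h) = h*(h - 5)*(h^2 + 5*h + 6) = h*(h - 5)*(h + 2)*(h + 3)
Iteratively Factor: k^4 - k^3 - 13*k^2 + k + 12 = (k - 1)*(k^3 - 13*k - 12) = (k - 1)*(k + 1)*(k^2 - k - 12) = (k - 4)*(k - 1)*(k + 1)*(k + 3)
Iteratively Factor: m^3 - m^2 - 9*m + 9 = (m - 3)*(m^2 + 2*m - 3) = (m - 3)*(m - 1)*(m + 3)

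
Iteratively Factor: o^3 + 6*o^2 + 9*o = (o + 3)*(o^2 + 3*o) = (o + 3)^2*(o)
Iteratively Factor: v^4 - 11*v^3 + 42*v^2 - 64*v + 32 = (v - 1)*(v^3 - 10*v^2 + 32*v - 32) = (v - 2)*(v - 1)*(v^2 - 8*v + 16) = (v - 4)*(v - 2)*(v - 1)*(v - 4)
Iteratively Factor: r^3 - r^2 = (r - 1)*(r^2) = r*(r - 1)*(r)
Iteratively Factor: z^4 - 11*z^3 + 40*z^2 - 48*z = (z)*(z^3 - 11*z^2 + 40*z - 48) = z*(z - 4)*(z^2 - 7*z + 12) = z*(z - 4)*(z - 3)*(z - 4)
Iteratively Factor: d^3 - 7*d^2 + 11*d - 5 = (d - 1)*(d^2 - 6*d + 5) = (d - 5)*(d - 1)*(d - 1)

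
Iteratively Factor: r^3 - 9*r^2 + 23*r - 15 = (r - 1)*(r^2 - 8*r + 15) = (r - 5)*(r - 1)*(r - 3)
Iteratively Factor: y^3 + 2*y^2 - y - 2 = (y - 1)*(y^2 + 3*y + 2) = (y - 1)*(y + 2)*(y + 1)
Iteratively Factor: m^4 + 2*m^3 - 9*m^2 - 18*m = (m)*(m^3 + 2*m^2 - 9*m - 18) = m*(m + 3)*(m^2 - m - 6) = m*(m + 2)*(m + 3)*(m - 3)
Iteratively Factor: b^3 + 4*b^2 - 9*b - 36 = (b + 3)*(b^2 + b - 12) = (b + 3)*(b + 4)*(b - 3)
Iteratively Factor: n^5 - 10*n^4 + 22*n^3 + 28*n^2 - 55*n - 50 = (n - 2)*(n^4 - 8*n^3 + 6*n^2 + 40*n + 25) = (n - 5)*(n - 2)*(n^3 - 3*n^2 - 9*n - 5) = (n - 5)*(n - 2)*(n + 1)*(n^2 - 4*n - 5) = (n - 5)^2*(n - 2)*(n + 1)*(n + 1)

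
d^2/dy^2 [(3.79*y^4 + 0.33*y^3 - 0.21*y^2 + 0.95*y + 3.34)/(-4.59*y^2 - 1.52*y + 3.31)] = (-159.696198*y^6 - 158.652432*y^5 + 292.94805*y^4 + 250.580144*y^3 - 891.383322*y^2 - 248.10768*y - 121.879762)/(96.702579*y^6 + 96.070536*y^5 - 177.392025*y^4 - 135.04744*y^3 + 127.923225*y^2 + 49.959816*y - 36.264691)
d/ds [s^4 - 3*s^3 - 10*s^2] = s*(4*s^2 - 9*s - 20)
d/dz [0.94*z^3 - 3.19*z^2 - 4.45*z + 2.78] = 2.82*z^2 - 6.38*z - 4.45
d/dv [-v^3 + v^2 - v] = -3*v^2 + 2*v - 1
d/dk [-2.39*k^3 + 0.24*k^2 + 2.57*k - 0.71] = -7.17*k^2 + 0.48*k + 2.57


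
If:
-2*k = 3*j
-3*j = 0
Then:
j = 0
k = 0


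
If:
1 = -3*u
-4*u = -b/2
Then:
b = -8/3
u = -1/3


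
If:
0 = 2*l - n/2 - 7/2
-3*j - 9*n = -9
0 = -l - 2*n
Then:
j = 16/3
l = 14/9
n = -7/9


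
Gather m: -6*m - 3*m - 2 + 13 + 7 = 18 - 9*m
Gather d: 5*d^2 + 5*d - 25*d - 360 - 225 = 5*d^2 - 20*d - 585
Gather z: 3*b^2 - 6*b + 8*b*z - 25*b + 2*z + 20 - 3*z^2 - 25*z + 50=3*b^2 - 31*b - 3*z^2 + z*(8*b - 23) + 70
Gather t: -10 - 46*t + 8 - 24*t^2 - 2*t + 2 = -24*t^2 - 48*t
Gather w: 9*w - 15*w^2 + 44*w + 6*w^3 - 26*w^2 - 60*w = 6*w^3 - 41*w^2 - 7*w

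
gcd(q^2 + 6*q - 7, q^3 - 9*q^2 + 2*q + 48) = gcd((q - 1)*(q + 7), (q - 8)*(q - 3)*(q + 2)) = 1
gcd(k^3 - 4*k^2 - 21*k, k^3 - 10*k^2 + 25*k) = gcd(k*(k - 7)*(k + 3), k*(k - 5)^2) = k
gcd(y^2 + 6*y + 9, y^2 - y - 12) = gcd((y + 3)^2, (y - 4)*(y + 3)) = y + 3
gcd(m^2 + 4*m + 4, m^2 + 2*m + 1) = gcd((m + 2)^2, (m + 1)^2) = 1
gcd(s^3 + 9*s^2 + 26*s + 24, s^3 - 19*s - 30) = s^2 + 5*s + 6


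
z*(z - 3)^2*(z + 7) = z^4 + z^3 - 33*z^2 + 63*z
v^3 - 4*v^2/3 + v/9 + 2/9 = (v - 1)*(v - 2/3)*(v + 1/3)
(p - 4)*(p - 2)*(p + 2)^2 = p^4 - 2*p^3 - 12*p^2 + 8*p + 32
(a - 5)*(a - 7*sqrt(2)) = a^2 - 7*sqrt(2)*a - 5*a + 35*sqrt(2)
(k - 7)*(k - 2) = k^2 - 9*k + 14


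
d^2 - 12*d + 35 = (d - 7)*(d - 5)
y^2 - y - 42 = (y - 7)*(y + 6)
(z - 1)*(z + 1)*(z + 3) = z^3 + 3*z^2 - z - 3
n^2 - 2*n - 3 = (n - 3)*(n + 1)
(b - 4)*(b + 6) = b^2 + 2*b - 24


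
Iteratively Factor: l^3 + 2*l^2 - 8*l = (l - 2)*(l^2 + 4*l) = (l - 2)*(l + 4)*(l)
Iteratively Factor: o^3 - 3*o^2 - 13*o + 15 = (o + 3)*(o^2 - 6*o + 5) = (o - 5)*(o + 3)*(o - 1)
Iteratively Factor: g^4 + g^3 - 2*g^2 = (g - 1)*(g^3 + 2*g^2) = (g - 1)*(g + 2)*(g^2) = g*(g - 1)*(g + 2)*(g)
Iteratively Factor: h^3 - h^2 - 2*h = (h + 1)*(h^2 - 2*h) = h*(h + 1)*(h - 2)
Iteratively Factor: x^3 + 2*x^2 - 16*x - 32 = (x - 4)*(x^2 + 6*x + 8) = (x - 4)*(x + 2)*(x + 4)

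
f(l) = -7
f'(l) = 0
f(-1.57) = -7.00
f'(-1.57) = 0.00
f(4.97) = -7.00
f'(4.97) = 0.00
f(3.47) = -7.00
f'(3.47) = 0.00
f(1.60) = -7.00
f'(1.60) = 0.00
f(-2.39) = -7.00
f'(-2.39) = 0.00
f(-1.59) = -7.00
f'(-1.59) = 0.00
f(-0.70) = -7.00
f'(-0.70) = 0.00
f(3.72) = -7.00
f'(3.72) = 0.00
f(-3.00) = -7.00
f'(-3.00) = 0.00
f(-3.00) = -7.00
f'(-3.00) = 0.00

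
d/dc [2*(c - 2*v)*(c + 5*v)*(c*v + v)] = 2*v*(3*c^2 + 6*c*v + 2*c - 10*v^2 + 3*v)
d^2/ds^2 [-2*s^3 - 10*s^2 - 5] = -12*s - 20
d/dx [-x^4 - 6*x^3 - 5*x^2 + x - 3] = -4*x^3 - 18*x^2 - 10*x + 1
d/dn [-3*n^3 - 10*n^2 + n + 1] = -9*n^2 - 20*n + 1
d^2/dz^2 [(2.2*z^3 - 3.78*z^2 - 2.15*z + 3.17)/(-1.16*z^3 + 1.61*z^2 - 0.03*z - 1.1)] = (-7.105427357601e-15*z^7 + 1.955296*z^6 + 17.8176*z^5 - 42.381528*z^4 + 30.76393*z^3 - 43.153758*z^2 + 32.062086*z - 2.228146)/(1.560896*z^9 - 6.499248*z^8 + 9.141612*z^7 - 0.0689690000000009*z^6 - 12.089739*z^5 + 8.779263*z^4 + 3.892047*z^3 - 5.84133*z^2 + 0.1089*z + 1.331)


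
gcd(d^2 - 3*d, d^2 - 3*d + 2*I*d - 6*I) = d - 3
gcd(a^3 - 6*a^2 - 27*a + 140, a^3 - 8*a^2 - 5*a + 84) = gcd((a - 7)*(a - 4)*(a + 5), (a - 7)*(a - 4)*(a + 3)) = a^2 - 11*a + 28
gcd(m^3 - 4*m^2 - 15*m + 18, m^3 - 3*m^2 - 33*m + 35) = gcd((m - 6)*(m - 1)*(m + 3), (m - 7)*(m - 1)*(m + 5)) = m - 1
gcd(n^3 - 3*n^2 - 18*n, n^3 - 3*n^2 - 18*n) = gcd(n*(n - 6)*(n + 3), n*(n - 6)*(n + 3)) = n^3 - 3*n^2 - 18*n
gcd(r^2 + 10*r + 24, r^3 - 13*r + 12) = r + 4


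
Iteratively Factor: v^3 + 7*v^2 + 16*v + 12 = (v + 2)*(v^2 + 5*v + 6) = (v + 2)*(v + 3)*(v + 2)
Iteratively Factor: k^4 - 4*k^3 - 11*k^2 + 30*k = (k - 2)*(k^3 - 2*k^2 - 15*k) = (k - 5)*(k - 2)*(k^2 + 3*k) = (k - 5)*(k - 2)*(k + 3)*(k)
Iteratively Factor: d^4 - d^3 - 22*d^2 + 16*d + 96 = (d + 4)*(d^3 - 5*d^2 - 2*d + 24) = (d - 3)*(d + 4)*(d^2 - 2*d - 8) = (d - 4)*(d - 3)*(d + 4)*(d + 2)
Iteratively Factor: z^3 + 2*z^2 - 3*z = (z + 3)*(z^2 - z) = z*(z + 3)*(z - 1)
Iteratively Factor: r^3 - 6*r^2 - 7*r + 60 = (r + 3)*(r^2 - 9*r + 20) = (r - 4)*(r + 3)*(r - 5)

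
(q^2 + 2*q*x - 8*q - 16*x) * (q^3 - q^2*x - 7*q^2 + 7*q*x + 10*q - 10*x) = q^5 + q^4*x - 15*q^4 - 2*q^3*x^2 - 15*q^3*x + 66*q^3 + 30*q^2*x^2 + 66*q^2*x - 80*q^2 - 132*q*x^2 - 80*q*x + 160*x^2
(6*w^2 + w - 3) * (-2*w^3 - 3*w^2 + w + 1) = -12*w^5 - 20*w^4 + 9*w^3 + 16*w^2 - 2*w - 3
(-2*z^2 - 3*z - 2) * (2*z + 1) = -4*z^3 - 8*z^2 - 7*z - 2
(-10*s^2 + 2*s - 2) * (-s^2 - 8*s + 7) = 10*s^4 + 78*s^3 - 84*s^2 + 30*s - 14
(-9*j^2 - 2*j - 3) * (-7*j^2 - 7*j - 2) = 63*j^4 + 77*j^3 + 53*j^2 + 25*j + 6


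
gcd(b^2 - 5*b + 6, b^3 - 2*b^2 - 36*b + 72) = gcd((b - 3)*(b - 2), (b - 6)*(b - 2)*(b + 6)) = b - 2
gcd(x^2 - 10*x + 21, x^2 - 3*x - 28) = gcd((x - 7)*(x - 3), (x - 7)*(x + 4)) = x - 7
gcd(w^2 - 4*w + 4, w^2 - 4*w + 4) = w^2 - 4*w + 4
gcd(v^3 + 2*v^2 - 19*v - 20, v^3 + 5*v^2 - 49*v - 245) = v + 5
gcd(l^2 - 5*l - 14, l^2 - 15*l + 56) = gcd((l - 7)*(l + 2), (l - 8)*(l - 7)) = l - 7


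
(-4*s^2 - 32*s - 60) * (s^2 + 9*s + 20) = -4*s^4 - 68*s^3 - 428*s^2 - 1180*s - 1200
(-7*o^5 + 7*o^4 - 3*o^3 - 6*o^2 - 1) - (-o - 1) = -7*o^5 + 7*o^4 - 3*o^3 - 6*o^2 + o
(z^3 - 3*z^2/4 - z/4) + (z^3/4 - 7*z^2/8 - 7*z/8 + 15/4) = 5*z^3/4 - 13*z^2/8 - 9*z/8 + 15/4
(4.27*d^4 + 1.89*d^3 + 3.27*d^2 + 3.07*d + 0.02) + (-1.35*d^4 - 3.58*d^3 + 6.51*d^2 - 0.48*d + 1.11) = 2.92*d^4 - 1.69*d^3 + 9.78*d^2 + 2.59*d + 1.13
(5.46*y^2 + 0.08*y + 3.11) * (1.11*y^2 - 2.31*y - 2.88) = 6.0606*y^4 - 12.5238*y^3 - 12.4575*y^2 - 7.4145*y - 8.9568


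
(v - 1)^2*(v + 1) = v^3 - v^2 - v + 1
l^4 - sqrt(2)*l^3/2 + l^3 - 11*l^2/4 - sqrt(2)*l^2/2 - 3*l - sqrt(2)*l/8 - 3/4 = (l + 1/2)^2*(l - 3*sqrt(2)/2)*(l + sqrt(2))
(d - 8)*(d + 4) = d^2 - 4*d - 32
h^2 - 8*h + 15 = (h - 5)*(h - 3)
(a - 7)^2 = a^2 - 14*a + 49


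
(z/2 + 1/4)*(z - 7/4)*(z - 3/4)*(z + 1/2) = z^4/2 - 3*z^3/4 - 15*z^2/32 + 11*z/32 + 21/128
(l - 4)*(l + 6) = l^2 + 2*l - 24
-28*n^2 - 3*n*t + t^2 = (-7*n + t)*(4*n + t)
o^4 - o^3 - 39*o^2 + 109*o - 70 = (o - 5)*(o - 2)*(o - 1)*(o + 7)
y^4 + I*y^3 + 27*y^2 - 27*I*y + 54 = (y - 3*I)^2*(y + I)*(y + 6*I)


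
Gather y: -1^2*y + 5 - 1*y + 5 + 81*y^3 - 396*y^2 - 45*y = 81*y^3 - 396*y^2 - 47*y + 10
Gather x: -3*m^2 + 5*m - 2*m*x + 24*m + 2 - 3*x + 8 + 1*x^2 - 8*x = -3*m^2 + 29*m + x^2 + x*(-2*m - 11) + 10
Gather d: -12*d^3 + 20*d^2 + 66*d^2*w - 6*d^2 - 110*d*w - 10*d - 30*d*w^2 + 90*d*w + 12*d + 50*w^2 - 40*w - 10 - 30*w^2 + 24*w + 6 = -12*d^3 + d^2*(66*w + 14) + d*(-30*w^2 - 20*w + 2) + 20*w^2 - 16*w - 4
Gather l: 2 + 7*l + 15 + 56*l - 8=63*l + 9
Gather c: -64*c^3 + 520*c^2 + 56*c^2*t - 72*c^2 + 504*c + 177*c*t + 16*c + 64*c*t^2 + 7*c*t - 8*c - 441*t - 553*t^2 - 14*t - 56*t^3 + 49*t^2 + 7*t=-64*c^3 + c^2*(56*t + 448) + c*(64*t^2 + 184*t + 512) - 56*t^3 - 504*t^2 - 448*t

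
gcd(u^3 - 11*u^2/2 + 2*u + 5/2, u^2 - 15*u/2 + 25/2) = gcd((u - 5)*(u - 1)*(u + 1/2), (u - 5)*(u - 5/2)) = u - 5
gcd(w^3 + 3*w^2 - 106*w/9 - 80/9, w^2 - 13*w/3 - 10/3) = w + 2/3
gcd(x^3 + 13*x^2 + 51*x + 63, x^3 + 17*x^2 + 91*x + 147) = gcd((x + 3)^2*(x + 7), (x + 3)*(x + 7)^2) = x^2 + 10*x + 21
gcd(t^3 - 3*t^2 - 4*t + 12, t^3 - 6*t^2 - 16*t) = t + 2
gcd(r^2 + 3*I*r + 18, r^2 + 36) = r + 6*I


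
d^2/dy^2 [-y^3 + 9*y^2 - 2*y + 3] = 18 - 6*y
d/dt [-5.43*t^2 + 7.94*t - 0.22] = 7.94 - 10.86*t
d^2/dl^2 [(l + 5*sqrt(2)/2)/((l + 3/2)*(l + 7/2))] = 16*(8*l^3 + 60*sqrt(2)*l^2 - 126*l + 300*sqrt(2)*l - 210 + 395*sqrt(2))/(64*l^6 + 960*l^5 + 5808*l^4 + 18080*l^3 + 30492*l^2 + 26460*l + 9261)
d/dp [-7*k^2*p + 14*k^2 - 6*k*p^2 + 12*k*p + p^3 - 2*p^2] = -7*k^2 - 12*k*p + 12*k + 3*p^2 - 4*p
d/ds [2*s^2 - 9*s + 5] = 4*s - 9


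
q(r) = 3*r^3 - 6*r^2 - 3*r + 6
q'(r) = 9*r^2 - 12*r - 3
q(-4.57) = -391.93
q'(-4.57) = 239.80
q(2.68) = 12.61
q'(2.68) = 29.48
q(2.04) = 0.38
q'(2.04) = 9.97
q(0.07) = 5.76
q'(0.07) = -3.80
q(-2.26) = -52.50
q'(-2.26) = 70.09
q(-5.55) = -675.03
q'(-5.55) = 340.82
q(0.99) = 0.06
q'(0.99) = -6.06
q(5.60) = 327.89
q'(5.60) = 212.04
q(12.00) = 4290.00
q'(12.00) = 1149.00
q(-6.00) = -840.00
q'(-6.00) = 393.00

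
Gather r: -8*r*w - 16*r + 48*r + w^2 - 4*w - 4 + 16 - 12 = r*(32 - 8*w) + w^2 - 4*w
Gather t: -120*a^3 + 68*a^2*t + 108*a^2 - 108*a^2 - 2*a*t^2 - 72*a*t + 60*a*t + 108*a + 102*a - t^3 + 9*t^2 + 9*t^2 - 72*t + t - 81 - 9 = -120*a^3 + 210*a - t^3 + t^2*(18 - 2*a) + t*(68*a^2 - 12*a - 71) - 90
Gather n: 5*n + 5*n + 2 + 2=10*n + 4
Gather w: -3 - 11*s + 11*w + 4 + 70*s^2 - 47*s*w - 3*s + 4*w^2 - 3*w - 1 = 70*s^2 - 14*s + 4*w^2 + w*(8 - 47*s)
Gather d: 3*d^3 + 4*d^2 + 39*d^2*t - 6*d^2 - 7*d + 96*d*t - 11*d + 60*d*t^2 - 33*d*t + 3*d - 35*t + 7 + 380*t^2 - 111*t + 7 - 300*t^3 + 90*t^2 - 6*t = 3*d^3 + d^2*(39*t - 2) + d*(60*t^2 + 63*t - 15) - 300*t^3 + 470*t^2 - 152*t + 14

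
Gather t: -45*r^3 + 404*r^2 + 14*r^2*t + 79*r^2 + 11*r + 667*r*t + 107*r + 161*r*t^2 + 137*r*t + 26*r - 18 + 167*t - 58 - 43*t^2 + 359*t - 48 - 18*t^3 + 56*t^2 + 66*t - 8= -45*r^3 + 483*r^2 + 144*r - 18*t^3 + t^2*(161*r + 13) + t*(14*r^2 + 804*r + 592) - 132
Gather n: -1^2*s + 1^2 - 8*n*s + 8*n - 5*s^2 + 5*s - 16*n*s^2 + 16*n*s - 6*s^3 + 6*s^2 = n*(-16*s^2 + 8*s + 8) - 6*s^3 + s^2 + 4*s + 1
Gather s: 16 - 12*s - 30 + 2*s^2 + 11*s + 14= 2*s^2 - s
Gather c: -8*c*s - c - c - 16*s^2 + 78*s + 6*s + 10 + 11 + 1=c*(-8*s - 2) - 16*s^2 + 84*s + 22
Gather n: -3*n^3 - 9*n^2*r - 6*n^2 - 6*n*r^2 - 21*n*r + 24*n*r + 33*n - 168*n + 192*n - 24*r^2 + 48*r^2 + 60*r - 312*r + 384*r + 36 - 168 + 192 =-3*n^3 + n^2*(-9*r - 6) + n*(-6*r^2 + 3*r + 57) + 24*r^2 + 132*r + 60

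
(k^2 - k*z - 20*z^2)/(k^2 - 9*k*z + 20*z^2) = (-k - 4*z)/(-k + 4*z)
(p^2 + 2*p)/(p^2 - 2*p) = (p + 2)/(p - 2)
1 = 1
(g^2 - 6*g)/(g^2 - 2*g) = (g - 6)/(g - 2)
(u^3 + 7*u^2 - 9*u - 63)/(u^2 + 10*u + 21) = u - 3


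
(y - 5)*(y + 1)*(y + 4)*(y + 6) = y^4 + 6*y^3 - 21*y^2 - 146*y - 120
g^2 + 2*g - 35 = (g - 5)*(g + 7)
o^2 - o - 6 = (o - 3)*(o + 2)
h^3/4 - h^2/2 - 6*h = h*(h/4 + 1)*(h - 6)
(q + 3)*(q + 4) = q^2 + 7*q + 12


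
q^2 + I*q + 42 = (q - 6*I)*(q + 7*I)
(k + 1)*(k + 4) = k^2 + 5*k + 4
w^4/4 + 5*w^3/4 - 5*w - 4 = (w/4 + 1)*(w - 2)*(w + 1)*(w + 2)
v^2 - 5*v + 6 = (v - 3)*(v - 2)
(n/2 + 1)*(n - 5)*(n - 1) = n^3/2 - 2*n^2 - 7*n/2 + 5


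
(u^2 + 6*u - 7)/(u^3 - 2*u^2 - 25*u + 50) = (u^2 + 6*u - 7)/(u^3 - 2*u^2 - 25*u + 50)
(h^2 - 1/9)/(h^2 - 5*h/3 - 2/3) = (h - 1/3)/(h - 2)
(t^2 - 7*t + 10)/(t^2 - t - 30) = (-t^2 + 7*t - 10)/(-t^2 + t + 30)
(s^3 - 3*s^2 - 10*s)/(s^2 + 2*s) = s - 5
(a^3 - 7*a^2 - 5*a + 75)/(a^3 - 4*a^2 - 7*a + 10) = (a^2 - 2*a - 15)/(a^2 + a - 2)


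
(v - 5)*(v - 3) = v^2 - 8*v + 15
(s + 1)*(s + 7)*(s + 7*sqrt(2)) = s^3 + 8*s^2 + 7*sqrt(2)*s^2 + 7*s + 56*sqrt(2)*s + 49*sqrt(2)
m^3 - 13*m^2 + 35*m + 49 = (m - 7)^2*(m + 1)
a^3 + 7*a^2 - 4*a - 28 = (a - 2)*(a + 2)*(a + 7)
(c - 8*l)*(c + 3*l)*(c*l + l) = c^3*l - 5*c^2*l^2 + c^2*l - 24*c*l^3 - 5*c*l^2 - 24*l^3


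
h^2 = h^2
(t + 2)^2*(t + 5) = t^3 + 9*t^2 + 24*t + 20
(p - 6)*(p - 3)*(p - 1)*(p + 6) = p^4 - 4*p^3 - 33*p^2 + 144*p - 108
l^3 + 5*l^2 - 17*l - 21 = (l - 3)*(l + 1)*(l + 7)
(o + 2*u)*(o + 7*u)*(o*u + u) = o^3*u + 9*o^2*u^2 + o^2*u + 14*o*u^3 + 9*o*u^2 + 14*u^3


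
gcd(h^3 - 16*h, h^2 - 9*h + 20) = h - 4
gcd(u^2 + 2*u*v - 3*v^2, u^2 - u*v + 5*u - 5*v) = u - v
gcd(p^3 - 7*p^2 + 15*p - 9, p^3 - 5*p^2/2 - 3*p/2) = p - 3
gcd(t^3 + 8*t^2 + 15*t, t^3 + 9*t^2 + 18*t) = t^2 + 3*t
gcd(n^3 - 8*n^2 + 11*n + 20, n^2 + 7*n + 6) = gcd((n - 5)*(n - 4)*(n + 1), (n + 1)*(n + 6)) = n + 1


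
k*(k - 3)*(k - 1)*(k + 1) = k^4 - 3*k^3 - k^2 + 3*k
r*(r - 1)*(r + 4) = r^3 + 3*r^2 - 4*r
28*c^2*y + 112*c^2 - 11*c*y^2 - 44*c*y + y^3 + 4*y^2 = (-7*c + y)*(-4*c + y)*(y + 4)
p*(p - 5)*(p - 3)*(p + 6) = p^4 - 2*p^3 - 33*p^2 + 90*p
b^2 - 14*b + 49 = (b - 7)^2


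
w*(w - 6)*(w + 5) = w^3 - w^2 - 30*w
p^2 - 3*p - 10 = (p - 5)*(p + 2)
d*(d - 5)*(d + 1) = d^3 - 4*d^2 - 5*d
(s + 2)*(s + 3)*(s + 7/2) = s^3 + 17*s^2/2 + 47*s/2 + 21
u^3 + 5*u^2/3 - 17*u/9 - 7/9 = (u - 1)*(u + 1/3)*(u + 7/3)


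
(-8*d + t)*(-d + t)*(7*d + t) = 56*d^3 - 55*d^2*t - 2*d*t^2 + t^3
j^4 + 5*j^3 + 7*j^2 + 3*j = j*(j + 1)^2*(j + 3)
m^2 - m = m*(m - 1)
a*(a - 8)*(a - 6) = a^3 - 14*a^2 + 48*a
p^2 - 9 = (p - 3)*(p + 3)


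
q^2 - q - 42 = (q - 7)*(q + 6)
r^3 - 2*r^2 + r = r*(r - 1)^2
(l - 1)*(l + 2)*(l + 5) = l^3 + 6*l^2 + 3*l - 10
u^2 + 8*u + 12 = (u + 2)*(u + 6)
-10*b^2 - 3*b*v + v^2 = (-5*b + v)*(2*b + v)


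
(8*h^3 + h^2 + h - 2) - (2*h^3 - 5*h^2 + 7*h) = 6*h^3 + 6*h^2 - 6*h - 2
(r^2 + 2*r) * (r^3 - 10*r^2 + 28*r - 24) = r^5 - 8*r^4 + 8*r^3 + 32*r^2 - 48*r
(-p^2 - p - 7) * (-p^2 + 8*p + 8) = p^4 - 7*p^3 - 9*p^2 - 64*p - 56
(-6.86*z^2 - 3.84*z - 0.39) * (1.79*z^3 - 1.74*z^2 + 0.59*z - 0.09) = -12.2794*z^5 + 5.0628*z^4 + 1.9361*z^3 - 0.9696*z^2 + 0.1155*z + 0.0351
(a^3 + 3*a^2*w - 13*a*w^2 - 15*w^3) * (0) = 0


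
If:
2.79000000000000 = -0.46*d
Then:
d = -6.07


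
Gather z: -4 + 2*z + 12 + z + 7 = 3*z + 15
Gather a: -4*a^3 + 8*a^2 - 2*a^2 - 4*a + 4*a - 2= -4*a^3 + 6*a^2 - 2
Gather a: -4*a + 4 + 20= 24 - 4*a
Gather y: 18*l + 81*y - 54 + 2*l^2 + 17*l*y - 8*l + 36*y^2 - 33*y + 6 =2*l^2 + 10*l + 36*y^2 + y*(17*l + 48) - 48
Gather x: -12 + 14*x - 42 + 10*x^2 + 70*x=10*x^2 + 84*x - 54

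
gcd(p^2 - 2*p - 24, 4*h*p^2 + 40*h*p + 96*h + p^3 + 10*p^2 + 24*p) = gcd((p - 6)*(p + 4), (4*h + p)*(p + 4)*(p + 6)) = p + 4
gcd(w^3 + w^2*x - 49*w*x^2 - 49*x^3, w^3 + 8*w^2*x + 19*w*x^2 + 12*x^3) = w + x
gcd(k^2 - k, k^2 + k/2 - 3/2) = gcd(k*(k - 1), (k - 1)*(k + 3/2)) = k - 1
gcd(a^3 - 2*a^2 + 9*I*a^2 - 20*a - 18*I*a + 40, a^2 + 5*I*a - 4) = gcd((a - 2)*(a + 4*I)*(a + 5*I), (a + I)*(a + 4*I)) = a + 4*I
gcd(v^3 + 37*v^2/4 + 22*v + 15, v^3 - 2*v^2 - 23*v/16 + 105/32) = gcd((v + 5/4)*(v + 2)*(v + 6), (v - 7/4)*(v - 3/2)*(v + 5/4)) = v + 5/4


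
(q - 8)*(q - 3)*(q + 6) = q^3 - 5*q^2 - 42*q + 144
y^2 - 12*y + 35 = (y - 7)*(y - 5)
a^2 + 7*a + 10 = (a + 2)*(a + 5)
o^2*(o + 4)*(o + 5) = o^4 + 9*o^3 + 20*o^2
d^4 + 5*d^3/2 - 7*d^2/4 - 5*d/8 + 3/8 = (d - 1/2)^2*(d + 1/2)*(d + 3)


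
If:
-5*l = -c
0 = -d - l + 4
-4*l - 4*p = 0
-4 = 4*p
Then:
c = 5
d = 3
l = 1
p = -1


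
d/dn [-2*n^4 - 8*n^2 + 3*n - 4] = -8*n^3 - 16*n + 3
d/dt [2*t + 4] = 2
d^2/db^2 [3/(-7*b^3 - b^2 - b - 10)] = 6*((21*b + 1)*(7*b^3 + b^2 + b + 10) - (21*b^2 + 2*b + 1)^2)/(7*b^3 + b^2 + b + 10)^3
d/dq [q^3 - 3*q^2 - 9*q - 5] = 3*q^2 - 6*q - 9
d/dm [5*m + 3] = 5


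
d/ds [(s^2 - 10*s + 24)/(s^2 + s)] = (11*s^2 - 48*s - 24)/(s^2*(s^2 + 2*s + 1))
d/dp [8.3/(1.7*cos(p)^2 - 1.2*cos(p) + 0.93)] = (28.22*cos(p) - 9.96)*sin(p)/(1.7*cos(p)^2 - 1.2*cos(p) + 0.93)^2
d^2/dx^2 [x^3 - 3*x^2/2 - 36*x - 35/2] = 6*x - 3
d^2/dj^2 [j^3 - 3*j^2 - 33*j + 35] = 6*j - 6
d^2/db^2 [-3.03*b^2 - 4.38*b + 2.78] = -6.06000000000000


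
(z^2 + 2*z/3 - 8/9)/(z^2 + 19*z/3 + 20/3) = (z - 2/3)/(z + 5)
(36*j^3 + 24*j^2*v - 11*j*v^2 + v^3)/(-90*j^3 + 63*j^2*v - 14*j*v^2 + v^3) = (-6*j^2 - 5*j*v + v^2)/(15*j^2 - 8*j*v + v^2)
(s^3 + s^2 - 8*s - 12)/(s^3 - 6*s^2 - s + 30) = (s + 2)/(s - 5)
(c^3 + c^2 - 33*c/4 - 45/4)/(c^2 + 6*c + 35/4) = (2*c^2 - 3*c - 9)/(2*c + 7)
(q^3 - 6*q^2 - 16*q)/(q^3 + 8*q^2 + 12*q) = (q - 8)/(q + 6)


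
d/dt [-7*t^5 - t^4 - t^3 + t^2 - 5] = t*(-35*t^3 - 4*t^2 - 3*t + 2)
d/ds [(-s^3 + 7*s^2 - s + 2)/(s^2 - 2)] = (-s^4 + 7*s^2 - 32*s + 2)/(s^4 - 4*s^2 + 4)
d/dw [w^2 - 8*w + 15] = 2*w - 8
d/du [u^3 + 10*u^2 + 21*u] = 3*u^2 + 20*u + 21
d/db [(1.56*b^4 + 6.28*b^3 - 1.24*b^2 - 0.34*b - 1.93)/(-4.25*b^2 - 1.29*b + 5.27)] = (-13.26*b^5 - 32.7272*b^4 + 16.6824*b^3 + 99.4414*b^2 - 29.4746*b - 4.2815)/(18.0625*b^4 + 10.965*b^3 - 43.1309*b^2 - 13.5966*b + 27.7729)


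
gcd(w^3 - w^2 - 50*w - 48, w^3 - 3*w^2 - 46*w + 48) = w^2 - 2*w - 48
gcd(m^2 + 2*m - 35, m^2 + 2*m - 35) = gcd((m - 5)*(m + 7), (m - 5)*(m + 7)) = m^2 + 2*m - 35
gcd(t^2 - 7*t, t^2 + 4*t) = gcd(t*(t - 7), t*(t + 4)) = t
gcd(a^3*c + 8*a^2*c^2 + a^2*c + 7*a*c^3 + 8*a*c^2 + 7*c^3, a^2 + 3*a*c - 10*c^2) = 1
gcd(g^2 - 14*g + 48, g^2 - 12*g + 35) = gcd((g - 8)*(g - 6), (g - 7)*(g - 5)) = 1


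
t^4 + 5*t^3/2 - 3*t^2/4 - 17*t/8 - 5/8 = (t - 1)*(t + 1/2)^2*(t + 5/2)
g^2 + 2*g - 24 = (g - 4)*(g + 6)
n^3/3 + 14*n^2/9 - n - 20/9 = (n/3 + 1/3)*(n - 4/3)*(n + 5)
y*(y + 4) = y^2 + 4*y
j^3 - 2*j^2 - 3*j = j*(j - 3)*(j + 1)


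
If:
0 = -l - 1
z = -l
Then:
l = -1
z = 1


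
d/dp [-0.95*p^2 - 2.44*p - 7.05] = -1.9*p - 2.44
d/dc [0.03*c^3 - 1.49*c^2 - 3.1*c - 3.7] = 0.09*c^2 - 2.98*c - 3.1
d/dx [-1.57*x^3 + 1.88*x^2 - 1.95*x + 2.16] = -4.71*x^2 + 3.76*x - 1.95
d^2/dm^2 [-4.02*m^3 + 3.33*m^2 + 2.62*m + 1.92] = 6.66 - 24.12*m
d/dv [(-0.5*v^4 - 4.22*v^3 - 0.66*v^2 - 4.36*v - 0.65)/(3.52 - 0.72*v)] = (1.08*v^4 - 0.9632*v^3 - 44.088*v^2 - 4.6464*v - 15.8152)/(0.5184*v^2 - 5.0688*v + 12.3904)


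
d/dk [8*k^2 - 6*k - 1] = 16*k - 6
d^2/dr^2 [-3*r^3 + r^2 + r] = 2 - 18*r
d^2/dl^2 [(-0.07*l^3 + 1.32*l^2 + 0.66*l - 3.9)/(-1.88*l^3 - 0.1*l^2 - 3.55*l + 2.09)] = (8.88178419700125e-16*l^7 - 9.357136*l^6 - 16.799304*l^5 + 220.824048*l^4 - 49.353126*l^3 + 120.514866*l^2 + 101.257242*l + 78.604176)/(6.644672*l^9 + 1.06032*l^8 + 37.69776*l^7 - 18.155288*l^6 + 68.82708*l^5 - 79.97391*l^4 + 64.923259*l^3 - 77.707245*l^2 + 46.520265*l - 9.129329)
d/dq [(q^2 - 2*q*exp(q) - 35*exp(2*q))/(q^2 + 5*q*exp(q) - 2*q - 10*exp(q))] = (-7*q*exp(q) + 21*exp(q) - 2)/(q^2 - 4*q + 4)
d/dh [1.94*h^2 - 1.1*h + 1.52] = 3.88*h - 1.1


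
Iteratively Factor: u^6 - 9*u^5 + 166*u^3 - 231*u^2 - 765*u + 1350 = (u - 3)*(u^5 - 6*u^4 - 18*u^3 + 112*u^2 + 105*u - 450) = (u - 3)*(u - 2)*(u^4 - 4*u^3 - 26*u^2 + 60*u + 225) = (u - 5)*(u - 3)*(u - 2)*(u^3 + u^2 - 21*u - 45) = (u - 5)*(u - 3)*(u - 2)*(u + 3)*(u^2 - 2*u - 15) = (u - 5)*(u - 3)*(u - 2)*(u + 3)^2*(u - 5)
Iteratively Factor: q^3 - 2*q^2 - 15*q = (q - 5)*(q^2 + 3*q) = q*(q - 5)*(q + 3)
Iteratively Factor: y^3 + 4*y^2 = (y + 4)*(y^2) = y*(y + 4)*(y)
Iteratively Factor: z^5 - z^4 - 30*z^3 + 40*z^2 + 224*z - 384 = (z - 4)*(z^4 + 3*z^3 - 18*z^2 - 32*z + 96) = (z - 4)*(z - 3)*(z^3 + 6*z^2 - 32) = (z - 4)*(z - 3)*(z - 2)*(z^2 + 8*z + 16) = (z - 4)*(z - 3)*(z - 2)*(z + 4)*(z + 4)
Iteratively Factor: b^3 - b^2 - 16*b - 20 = (b + 2)*(b^2 - 3*b - 10) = (b + 2)^2*(b - 5)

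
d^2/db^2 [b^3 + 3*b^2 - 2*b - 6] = 6*b + 6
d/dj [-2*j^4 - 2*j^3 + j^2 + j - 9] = -8*j^3 - 6*j^2 + 2*j + 1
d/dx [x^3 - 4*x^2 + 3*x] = 3*x^2 - 8*x + 3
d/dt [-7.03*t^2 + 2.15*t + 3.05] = 2.15 - 14.06*t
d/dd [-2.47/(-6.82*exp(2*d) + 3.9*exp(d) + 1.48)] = (9.633 - 33.6908*exp(d))*exp(d)/(-6.82*exp(2*d) + 3.9*exp(d) + 1.48)^2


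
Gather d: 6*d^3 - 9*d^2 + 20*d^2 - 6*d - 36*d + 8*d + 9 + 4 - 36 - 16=6*d^3 + 11*d^2 - 34*d - 39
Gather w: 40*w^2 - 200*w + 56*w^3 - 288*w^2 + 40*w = 56*w^3 - 248*w^2 - 160*w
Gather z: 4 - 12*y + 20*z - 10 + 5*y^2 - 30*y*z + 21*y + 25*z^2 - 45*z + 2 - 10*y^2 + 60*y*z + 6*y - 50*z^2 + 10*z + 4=-5*y^2 + 15*y - 25*z^2 + z*(30*y - 15)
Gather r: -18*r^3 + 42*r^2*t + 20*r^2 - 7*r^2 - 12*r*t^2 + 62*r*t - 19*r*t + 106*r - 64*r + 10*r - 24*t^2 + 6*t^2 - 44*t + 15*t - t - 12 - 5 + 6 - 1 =-18*r^3 + r^2*(42*t + 13) + r*(-12*t^2 + 43*t + 52) - 18*t^2 - 30*t - 12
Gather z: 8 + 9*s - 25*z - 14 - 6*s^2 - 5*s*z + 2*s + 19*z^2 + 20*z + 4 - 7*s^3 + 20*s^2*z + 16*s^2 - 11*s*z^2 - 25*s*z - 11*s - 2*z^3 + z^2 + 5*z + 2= -7*s^3 + 10*s^2 - 2*z^3 + z^2*(20 - 11*s) + z*(20*s^2 - 30*s)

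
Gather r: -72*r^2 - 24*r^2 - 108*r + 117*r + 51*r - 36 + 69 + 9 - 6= -96*r^2 + 60*r + 36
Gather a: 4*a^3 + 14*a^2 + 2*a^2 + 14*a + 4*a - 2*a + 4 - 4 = 4*a^3 + 16*a^2 + 16*a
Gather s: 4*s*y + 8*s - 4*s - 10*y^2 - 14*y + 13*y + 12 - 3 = s*(4*y + 4) - 10*y^2 - y + 9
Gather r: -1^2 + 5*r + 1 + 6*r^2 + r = 6*r^2 + 6*r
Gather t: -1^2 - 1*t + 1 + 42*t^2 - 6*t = 42*t^2 - 7*t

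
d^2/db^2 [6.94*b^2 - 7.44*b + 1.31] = 13.8800000000000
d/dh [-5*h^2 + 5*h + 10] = 5 - 10*h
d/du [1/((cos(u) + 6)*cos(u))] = 2*(cos(u) + 3)*sin(u)/((cos(u) + 6)^2*cos(u)^2)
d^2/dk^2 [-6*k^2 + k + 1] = -12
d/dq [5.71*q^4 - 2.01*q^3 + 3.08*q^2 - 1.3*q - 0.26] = 22.84*q^3 - 6.03*q^2 + 6.16*q - 1.3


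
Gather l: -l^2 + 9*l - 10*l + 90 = -l^2 - l + 90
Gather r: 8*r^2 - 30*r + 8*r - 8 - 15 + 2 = 8*r^2 - 22*r - 21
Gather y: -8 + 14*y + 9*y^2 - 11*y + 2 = 9*y^2 + 3*y - 6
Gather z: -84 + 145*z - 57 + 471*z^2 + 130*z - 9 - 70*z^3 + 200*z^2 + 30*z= -70*z^3 + 671*z^2 + 305*z - 150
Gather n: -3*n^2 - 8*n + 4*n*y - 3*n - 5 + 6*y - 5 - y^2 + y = -3*n^2 + n*(4*y - 11) - y^2 + 7*y - 10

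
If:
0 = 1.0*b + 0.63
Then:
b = -0.63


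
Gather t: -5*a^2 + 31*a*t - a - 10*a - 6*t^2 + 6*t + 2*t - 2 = -5*a^2 - 11*a - 6*t^2 + t*(31*a + 8) - 2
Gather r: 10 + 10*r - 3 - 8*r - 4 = 2*r + 3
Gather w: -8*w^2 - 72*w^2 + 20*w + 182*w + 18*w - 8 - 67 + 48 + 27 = -80*w^2 + 220*w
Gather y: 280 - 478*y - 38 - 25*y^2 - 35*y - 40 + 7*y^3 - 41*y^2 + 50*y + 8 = 7*y^3 - 66*y^2 - 463*y + 210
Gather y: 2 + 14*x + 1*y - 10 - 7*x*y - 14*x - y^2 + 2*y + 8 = -y^2 + y*(3 - 7*x)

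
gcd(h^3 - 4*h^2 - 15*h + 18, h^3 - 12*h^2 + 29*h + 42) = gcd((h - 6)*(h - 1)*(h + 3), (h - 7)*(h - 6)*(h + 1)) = h - 6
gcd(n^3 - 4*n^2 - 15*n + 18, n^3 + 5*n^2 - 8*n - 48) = 1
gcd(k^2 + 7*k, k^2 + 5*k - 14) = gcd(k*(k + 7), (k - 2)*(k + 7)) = k + 7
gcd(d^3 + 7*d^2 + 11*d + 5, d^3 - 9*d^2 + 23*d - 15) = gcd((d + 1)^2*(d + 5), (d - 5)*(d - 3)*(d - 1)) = 1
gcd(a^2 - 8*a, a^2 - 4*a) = a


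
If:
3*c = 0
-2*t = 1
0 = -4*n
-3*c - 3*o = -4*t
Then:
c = 0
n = 0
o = -2/3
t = -1/2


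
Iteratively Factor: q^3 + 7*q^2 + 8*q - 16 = (q + 4)*(q^2 + 3*q - 4) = (q + 4)^2*(q - 1)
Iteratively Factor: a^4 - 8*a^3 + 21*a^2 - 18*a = (a)*(a^3 - 8*a^2 + 21*a - 18) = a*(a - 3)*(a^2 - 5*a + 6) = a*(a - 3)^2*(a - 2)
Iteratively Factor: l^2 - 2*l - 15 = (l - 5)*(l + 3)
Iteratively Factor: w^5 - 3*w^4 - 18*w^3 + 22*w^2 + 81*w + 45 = (w + 1)*(w^4 - 4*w^3 - 14*w^2 + 36*w + 45) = (w + 1)*(w + 3)*(w^3 - 7*w^2 + 7*w + 15) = (w + 1)^2*(w + 3)*(w^2 - 8*w + 15) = (w - 3)*(w + 1)^2*(w + 3)*(w - 5)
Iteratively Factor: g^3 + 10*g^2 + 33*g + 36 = (g + 3)*(g^2 + 7*g + 12) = (g + 3)*(g + 4)*(g + 3)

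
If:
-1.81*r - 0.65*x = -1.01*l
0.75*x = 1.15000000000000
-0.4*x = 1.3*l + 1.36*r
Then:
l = 0.07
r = -0.51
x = 1.53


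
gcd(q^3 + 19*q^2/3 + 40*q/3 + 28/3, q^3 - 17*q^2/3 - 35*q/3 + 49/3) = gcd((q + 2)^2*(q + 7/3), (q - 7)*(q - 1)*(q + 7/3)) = q + 7/3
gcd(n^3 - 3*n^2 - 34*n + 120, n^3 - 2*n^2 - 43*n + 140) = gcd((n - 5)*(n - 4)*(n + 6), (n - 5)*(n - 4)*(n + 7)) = n^2 - 9*n + 20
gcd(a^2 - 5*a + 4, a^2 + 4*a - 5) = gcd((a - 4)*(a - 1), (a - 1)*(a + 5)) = a - 1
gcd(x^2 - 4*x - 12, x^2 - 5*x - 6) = x - 6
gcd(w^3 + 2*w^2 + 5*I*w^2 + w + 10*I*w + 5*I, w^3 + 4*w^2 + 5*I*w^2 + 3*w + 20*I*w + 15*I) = w^2 + w*(1 + 5*I) + 5*I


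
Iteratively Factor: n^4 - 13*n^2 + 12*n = (n - 1)*(n^3 + n^2 - 12*n) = n*(n - 1)*(n^2 + n - 12) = n*(n - 1)*(n + 4)*(n - 3)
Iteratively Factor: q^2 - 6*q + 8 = (q - 4)*(q - 2)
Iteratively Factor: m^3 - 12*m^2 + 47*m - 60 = (m - 3)*(m^2 - 9*m + 20) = (m - 5)*(m - 3)*(m - 4)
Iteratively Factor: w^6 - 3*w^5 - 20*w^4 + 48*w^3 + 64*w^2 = (w + 4)*(w^5 - 7*w^4 + 8*w^3 + 16*w^2) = w*(w + 4)*(w^4 - 7*w^3 + 8*w^2 + 16*w) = w*(w - 4)*(w + 4)*(w^3 - 3*w^2 - 4*w) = w*(w - 4)*(w + 1)*(w + 4)*(w^2 - 4*w) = w^2*(w - 4)*(w + 1)*(w + 4)*(w - 4)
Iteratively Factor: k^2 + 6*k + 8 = (k + 2)*(k + 4)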